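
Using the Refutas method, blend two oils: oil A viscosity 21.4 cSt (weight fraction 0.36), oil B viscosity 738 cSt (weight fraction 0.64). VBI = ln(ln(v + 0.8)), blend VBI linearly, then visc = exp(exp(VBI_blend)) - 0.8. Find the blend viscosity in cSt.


Refutas method: VBN_i = 14.534*ln(ln(visc_i + 0.8)) + 10.975, blended linearly by mass fraction; since VBN is linear in VBI_i = ln(ln(visc_i + 0.8)) and the fractions sum to 1, blend VBI directly: visc = exp(exp(VBI_blend)) - 0.8
VBI_1 = ln(ln(21.4 + 0.8)) = 1.13143
VBI_2 = ln(ln(738 + 0.8)) = 1.88783
VBI_blend = 0.36 * 1.13143 + 0.64 * 1.88783 = 1.61553
visc_blend = exp(exp(1.61553)) - 0.8 = 152.2

152.2 cSt


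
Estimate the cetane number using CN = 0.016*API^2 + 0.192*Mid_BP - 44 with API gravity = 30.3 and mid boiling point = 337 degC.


CN = 0.016 * 30.3^2 + 0.192 * 337 - 44
CN = 14.68944 + 64.704 - 44 = 35.39344

35.39344


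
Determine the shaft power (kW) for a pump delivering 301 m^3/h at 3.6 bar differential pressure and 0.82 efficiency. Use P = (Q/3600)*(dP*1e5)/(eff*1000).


Q = 301 / 3600 = 0.0836111 m^3/s
P = 0.0836111 * (3.6 * 1e5) / 0.82 / 1000 = 36.71

36.71 kW


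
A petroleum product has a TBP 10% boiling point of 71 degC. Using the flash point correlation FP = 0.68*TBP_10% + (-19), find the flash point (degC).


FP = 0.68 * 71 + (-19) = 29.28

29.28 degC


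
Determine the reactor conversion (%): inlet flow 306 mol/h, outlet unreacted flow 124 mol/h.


X = (F_in - F_out) / F_in * 100
Moles reacted = 306 - 124 = 182
X = 182 / 306 * 100
= 0.5948 * 100
= 59.48 %

59.48 %


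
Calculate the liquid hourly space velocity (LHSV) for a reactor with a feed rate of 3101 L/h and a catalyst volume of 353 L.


LHSV = volumetric feed rate / catalyst volume
= 3101 L/h / 353 L
= 8.785 h^-1

8.785 h^-1


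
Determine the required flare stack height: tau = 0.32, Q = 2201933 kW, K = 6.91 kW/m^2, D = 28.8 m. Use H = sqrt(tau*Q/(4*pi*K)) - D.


tau*Q/(4*pi*K) = 0.32 * 2201933 / (4 * pi * 6.91) = 8114.58
sqrt(8114.58) = 90.081
H = 90.081 - 28.8 = 61.28

61.28 m


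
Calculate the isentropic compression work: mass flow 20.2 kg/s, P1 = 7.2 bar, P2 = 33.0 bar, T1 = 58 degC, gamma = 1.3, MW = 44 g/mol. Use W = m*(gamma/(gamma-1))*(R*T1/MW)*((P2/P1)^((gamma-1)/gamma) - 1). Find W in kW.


Isentropic work: W = m*(gamma/(gamma-1))*(R*T1/MW)*((P2/P1)^((gamma-1)/gamma) - 1)
T1 = 58 + 273.15 = 331.15 K
Pressure ratio = 33.0 / 7.2 = 4.58333
Exponent = (1.3 - 1)/1.3 = 0.230769
(P2/P1)^exp - 1 = 4.58333^0.230769 - 1 = 0.420954
W = 20.2 * 1.3 / 0.3 * 8.314 * 331.15 / 44 * 0.420954 = 2306

2306 kW


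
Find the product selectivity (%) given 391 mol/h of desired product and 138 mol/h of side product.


Selectivity = desired / (desired + undesired) * 100
Total products = 391 + 138 = 529 mol/h
S = 391 / 529 * 100
= 0.7391 * 100
= 73.91 %

73.91 %


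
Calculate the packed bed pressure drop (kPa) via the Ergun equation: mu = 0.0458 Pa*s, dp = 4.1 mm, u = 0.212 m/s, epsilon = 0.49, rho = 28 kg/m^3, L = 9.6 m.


dp = 4.1 mm = 0.0041 m
Viscous term = 150*0.0458*0.212*(1-0.49)^2 / (0.0041^2*0.49^3) = 191548
Inertial term = 1.75*28*0.212^2*(1-0.49) / (0.0041*0.49^3) = 2328.44
dP/L = 191548 + 2328.44 = 193876 Pa/m
dP = 193876 * 9.6 / 1000 = 1861 kPa

1861 kPa


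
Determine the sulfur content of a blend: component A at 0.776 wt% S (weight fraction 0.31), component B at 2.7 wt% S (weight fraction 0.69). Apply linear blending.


Linear sulfur blending: S_blend = x1*S1 + x2*S2
Contribution 1: 0.31 * 0.776 = 0.24056 wt%
Contribution 2: 0.69 * 2.7 = 1.863 wt%
S_blend = 0.24056 + 1.863 = 2.10356

2.10356 wt%


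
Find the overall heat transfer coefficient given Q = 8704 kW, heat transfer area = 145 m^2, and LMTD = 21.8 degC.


From Q = U*A*LMTD, U = Q / (A * LMTD)
U = 8704 / (145 * 21.8) = 8704 / 3161 = 2.754

2.754 kW/(m^2*K)


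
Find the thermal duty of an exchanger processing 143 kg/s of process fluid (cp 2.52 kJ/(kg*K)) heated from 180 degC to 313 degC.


Q = m_dot * cp * delta_T
delta_T = 313 - 180 = 133 K
Q = 143 * 2.52 * 133
= 360.36 * 133
= 47927.88 kW

47927.88 kW


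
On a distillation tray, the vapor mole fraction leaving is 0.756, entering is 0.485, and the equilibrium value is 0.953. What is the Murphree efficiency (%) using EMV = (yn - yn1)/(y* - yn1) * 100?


Murphree vapor efficiency: EMV = (y_n - y_(n-1)) / (y*_n - y_(n-1)) * 100
EMV = (0.756 - 0.485) / (0.953 - 0.485) * 100 = 0.271 / 0.468 * 100 = 57.91

57.91 %


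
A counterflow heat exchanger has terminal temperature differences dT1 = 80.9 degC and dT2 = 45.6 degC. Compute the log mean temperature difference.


LMTD = (dT1 - dT2) / ln(dT1/dT2)
= (80.9 - 45.6) / ln(80.9 / 45.6) = 35.3 / 0.573306 = 61.57

61.57 degC


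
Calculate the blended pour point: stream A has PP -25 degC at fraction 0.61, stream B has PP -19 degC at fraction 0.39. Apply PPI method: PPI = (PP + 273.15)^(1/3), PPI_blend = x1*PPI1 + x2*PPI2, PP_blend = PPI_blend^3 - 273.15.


PPI_1 = (-25 + 273.15)^(1/3) = 6.284028
PPI_2 = (-19 + 273.15)^(1/3) = 6.334272
PPI_blend = 0.61 * 6.284028 + 0.39 * 6.334272 = 6.303623
PP_blend = 6.303623^3 - 273.15 = 250.4786 - 273.15 = -22.67

-22.67 degC


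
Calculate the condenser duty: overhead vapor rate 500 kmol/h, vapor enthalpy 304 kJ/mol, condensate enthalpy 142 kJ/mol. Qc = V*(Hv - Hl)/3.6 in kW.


Qc = 500 * (304 - 142) / 3.6 = 500 * 162 / 3.6 = 22500

22500 kW


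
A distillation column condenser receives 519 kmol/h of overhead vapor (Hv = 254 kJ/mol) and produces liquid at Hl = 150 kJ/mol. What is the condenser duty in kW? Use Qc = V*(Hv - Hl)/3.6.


Qc = 519 * (254 - 150) / 3.6 = 519 * 104 / 3.6 = 14990

14990 kW


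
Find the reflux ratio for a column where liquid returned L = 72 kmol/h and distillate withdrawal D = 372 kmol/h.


Reflux ratio definition: R = L / D (liquid returned / distillate withdrawn)
L = 72 kmol/h, D = 372 kmol/h
R = 72 / 372 = 0.1935

0.1935


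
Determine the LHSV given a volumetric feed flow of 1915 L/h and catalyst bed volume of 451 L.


LHSV = volumetric feed rate / catalyst volume
= 1915 L/h / 451 L
= 4.246 h^-1

4.246 h^-1


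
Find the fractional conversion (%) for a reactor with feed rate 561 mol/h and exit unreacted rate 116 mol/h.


X = (F_in - F_out) / F_in * 100
Moles reacted = 561 - 116 = 445
X = 445 / 561 * 100
= 0.7932 * 100
= 79.32 %

79.32 %


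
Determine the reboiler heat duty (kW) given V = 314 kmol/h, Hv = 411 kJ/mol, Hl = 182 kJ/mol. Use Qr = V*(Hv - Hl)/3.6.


Qr = 314 * (411 - 182) / 3.6 = 314 * 229 / 3.6 = 19970

19970 kW


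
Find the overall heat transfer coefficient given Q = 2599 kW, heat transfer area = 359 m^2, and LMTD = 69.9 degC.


From Q = U*A*LMTD, U = Q / (A * LMTD)
U = 2599 / (359 * 69.9) = 2599 / 25094.1 = 0.1036

0.1036 kW/(m^2*K)


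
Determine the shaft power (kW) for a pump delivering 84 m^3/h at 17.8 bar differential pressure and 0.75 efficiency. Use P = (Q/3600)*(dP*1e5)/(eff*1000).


Q = 84 / 3600 = 0.0233333 m^3/s
P = 0.0233333 * (17.8 * 1e5) / 0.75 / 1000 = 55.38

55.38 kW


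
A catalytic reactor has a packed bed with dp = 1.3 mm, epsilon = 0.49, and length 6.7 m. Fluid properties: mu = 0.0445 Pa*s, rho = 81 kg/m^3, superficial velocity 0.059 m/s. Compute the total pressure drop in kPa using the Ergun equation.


dp = 1.3 mm = 0.0013 m
Viscous term = 150*0.0445*0.059*(1-0.49)^2 / (0.0013^2*0.49^3) = 515192
Inertial term = 1.75*81*0.059^2*(1-0.49) / (0.0013*0.49^3) = 1645.38
dP/L = 515192 + 1645.38 = 516837 Pa/m
dP = 516837 * 6.7 / 1000 = 3463 kPa

3463 kPa


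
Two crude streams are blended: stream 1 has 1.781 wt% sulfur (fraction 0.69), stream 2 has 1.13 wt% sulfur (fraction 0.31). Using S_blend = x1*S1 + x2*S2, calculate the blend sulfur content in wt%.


Linear sulfur blending: S_blend = x1*S1 + x2*S2
Contribution 1: 0.69 * 1.781 = 1.22889 wt%
Contribution 2: 0.31 * 1.13 = 0.3503 wt%
S_blend = 1.22889 + 0.3503 = 1.57919

1.57919 wt%


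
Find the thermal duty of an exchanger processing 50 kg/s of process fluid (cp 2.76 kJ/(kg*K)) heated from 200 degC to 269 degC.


Q = m_dot * cp * delta_T
delta_T = 269 - 200 = 69 K
Q = 50 * 2.76 * 69
= 138 * 69
= 9522 kW

9522 kW


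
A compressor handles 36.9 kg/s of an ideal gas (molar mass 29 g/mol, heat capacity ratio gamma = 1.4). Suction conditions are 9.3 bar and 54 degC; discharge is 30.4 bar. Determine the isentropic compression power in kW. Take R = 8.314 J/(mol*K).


Isentropic work: W = m*(gamma/(gamma-1))*(R*T1/MW)*((P2/P1)^((gamma-1)/gamma) - 1)
T1 = 54 + 273.15 = 327.15 K
Pressure ratio = 30.4 / 9.3 = 3.26882
Exponent = (1.4 - 1)/1.4 = 0.285714
(P2/P1)^exp - 1 = 3.26882^0.285714 - 1 = 0.402713
W = 36.9 * 1.4 / 0.4 * 8.314 * 327.15 / 29 * 0.402713 = 4878

4878 kW


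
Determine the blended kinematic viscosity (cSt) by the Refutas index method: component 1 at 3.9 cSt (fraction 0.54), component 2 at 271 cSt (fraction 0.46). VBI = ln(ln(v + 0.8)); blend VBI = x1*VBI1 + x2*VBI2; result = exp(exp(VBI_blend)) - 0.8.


Refutas method: VBN_i = 14.534*ln(ln(visc_i + 0.8)) + 10.975, blended linearly by mass fraction; since VBN is linear in VBI_i = ln(ln(visc_i + 0.8)) and the fractions sum to 1, blend VBI directly: visc = exp(exp(VBI_blend)) - 0.8
VBI_1 = ln(ln(3.9 + 0.8)) = 0.436681
VBI_2 = ln(ln(271 + 0.8)) = 1.72367
VBI_blend = 0.54 * 0.436681 + 0.46 * 1.72367 = 1.0287
visc_blend = exp(exp(1.0287)) - 0.8 = 15.60

15.60 cSt


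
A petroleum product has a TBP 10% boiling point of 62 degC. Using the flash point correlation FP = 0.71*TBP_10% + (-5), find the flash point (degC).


FP = 0.71 * 62 + (-5) = 39.02

39.02 degC


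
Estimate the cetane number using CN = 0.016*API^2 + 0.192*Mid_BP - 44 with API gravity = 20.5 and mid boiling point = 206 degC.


CN = 0.016 * 20.5^2 + 0.192 * 206 - 44
CN = 6.724 + 39.552 - 44 = 2.276

2.276


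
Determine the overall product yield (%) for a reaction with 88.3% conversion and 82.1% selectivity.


Overall yield = conversion (%) * selectivity (%) / 100
Conversion = 88.3%, Selectivity = 82.1%
Y = 88.3 * 82.1 / 100
= 72.4943 %

72.4943 %


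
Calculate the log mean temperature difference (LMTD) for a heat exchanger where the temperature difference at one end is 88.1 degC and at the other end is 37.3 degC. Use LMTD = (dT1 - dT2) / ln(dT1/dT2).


LMTD = (dT1 - dT2) / ln(dT1/dT2)
= (88.1 - 37.3) / ln(88.1 / 37.3) = 50.8 / 0.859479 = 59.11

59.11 degC


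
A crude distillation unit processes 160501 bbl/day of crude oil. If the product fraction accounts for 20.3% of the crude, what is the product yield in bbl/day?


Crude throughput = 160501 bbl/day
Fraction yield = 20.3%
yield = throughput * fraction / 100
yield = 160501 * 20.3 / 100 = 32581.703

32581.703 bbl/day


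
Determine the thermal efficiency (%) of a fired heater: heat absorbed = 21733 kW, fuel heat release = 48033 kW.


Furnace efficiency = Q_absorbed / Q_fuel * 100
= 21733 / 48033 * 100 = 45.25

45.25 %


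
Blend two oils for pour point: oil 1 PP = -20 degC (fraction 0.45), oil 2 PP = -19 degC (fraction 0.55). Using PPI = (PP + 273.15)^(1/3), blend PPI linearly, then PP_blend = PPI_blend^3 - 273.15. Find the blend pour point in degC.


PPI_1 = (-20 + 273.15)^(1/3) = 6.325953
PPI_2 = (-19 + 273.15)^(1/3) = 6.334272
PPI_blend = 0.45 * 6.325953 + 0.55 * 6.334272 = 6.330528
PP_blend = 6.330528^3 - 273.15 = 253.6996 - 273.15 = -19.45

-19.45 degC


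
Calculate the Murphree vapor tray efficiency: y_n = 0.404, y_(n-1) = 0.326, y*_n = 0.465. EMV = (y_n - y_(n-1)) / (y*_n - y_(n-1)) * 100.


Murphree vapor efficiency: EMV = (y_n - y_(n-1)) / (y*_n - y_(n-1)) * 100
EMV = (0.404 - 0.326) / (0.465 - 0.326) * 100 = 0.078 / 0.139 * 100 = 56.12

56.12 %


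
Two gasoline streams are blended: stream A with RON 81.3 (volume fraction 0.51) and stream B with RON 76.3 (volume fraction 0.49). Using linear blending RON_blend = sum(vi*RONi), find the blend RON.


Linear blending: RON_blend = sum(vi * RONi)
Contribution 1: 0.51 * 81.3 = 41.463
Contribution 2: 0.49 * 76.3 = 37.387
RON_blend = 41.463 + 37.387 = 78.85

78.85


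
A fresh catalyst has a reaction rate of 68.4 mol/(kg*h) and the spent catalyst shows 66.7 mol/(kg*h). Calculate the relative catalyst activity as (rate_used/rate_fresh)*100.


Activity (%) = (rate_used / rate_fresh) * 100
rate_used = 66.7, rate_fresh = 68.4
= (66.7 / 68.4) * 100
= 0.9751 * 100 = 97.51

97.51 %


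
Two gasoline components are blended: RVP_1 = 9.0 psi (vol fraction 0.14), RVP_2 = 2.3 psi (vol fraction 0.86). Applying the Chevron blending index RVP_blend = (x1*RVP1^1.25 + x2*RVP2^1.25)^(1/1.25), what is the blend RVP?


Chevron index: RVP_blend = (sum xi*RVPi^1.25)^(1/1.25)
RVP^1.25 terms: 0.14 * 9.0^1.25 + 0.86 * 2.3^1.25 = 4.61828
RVP_blend = 4.61828^(1/1.25) = 3.401

3.401 psi


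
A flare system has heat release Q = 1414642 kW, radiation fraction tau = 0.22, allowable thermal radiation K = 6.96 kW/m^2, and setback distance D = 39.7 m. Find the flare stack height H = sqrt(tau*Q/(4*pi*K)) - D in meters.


tau*Q/(4*pi*K) = 0.22 * 1414642 / (4 * pi * 6.96) = 3558.36
sqrt(3558.36) = 59.652
H = 59.652 - 39.7 = 19.95

19.95 m


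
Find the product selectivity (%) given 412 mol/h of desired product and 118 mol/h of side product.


Selectivity = desired / (desired + undesired) * 100
Total products = 412 + 118 = 530 mol/h
S = 412 / 530 * 100
= 0.7774 * 100
= 77.74 %

77.74 %


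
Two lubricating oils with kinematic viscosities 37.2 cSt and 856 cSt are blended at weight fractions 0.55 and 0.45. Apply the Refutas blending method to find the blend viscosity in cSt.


Refutas method: VBN_i = 14.534*ln(ln(visc_i + 0.8)) + 10.975, blended linearly by mass fraction; since VBN is linear in VBI_i = ln(ln(visc_i + 0.8)) and the fractions sum to 1, blend VBI directly: visc = exp(exp(VBI_blend)) - 0.8
VBI_1 = ln(ln(37.2 + 0.8)) = 1.29132
VBI_2 = ln(ln(856 + 0.8)) = 1.91002
VBI_blend = 0.55 * 1.29132 + 0.45 * 1.91002 = 1.56974
visc_blend = exp(exp(1.56974)) - 0.8 = 121.4

121.4 cSt


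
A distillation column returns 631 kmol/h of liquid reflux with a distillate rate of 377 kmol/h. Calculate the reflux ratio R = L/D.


Reflux ratio definition: R = L / D (liquid returned / distillate withdrawn)
L = 631 kmol/h, D = 377 kmol/h
R = 631 / 377 = 1.674

1.674


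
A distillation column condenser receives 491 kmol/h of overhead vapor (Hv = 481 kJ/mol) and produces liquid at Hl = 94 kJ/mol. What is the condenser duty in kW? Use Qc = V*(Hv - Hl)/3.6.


Qc = 491 * (481 - 94) / 3.6 = 491 * 387 / 3.6 = 52780

52780 kW


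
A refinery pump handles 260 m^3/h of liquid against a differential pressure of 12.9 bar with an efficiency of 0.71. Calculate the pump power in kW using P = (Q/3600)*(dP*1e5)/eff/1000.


Q = 260 / 3600 = 0.0722222 m^3/s
P = 0.0722222 * (12.9 * 1e5) / 0.71 / 1000 = 131.2

131.2 kW


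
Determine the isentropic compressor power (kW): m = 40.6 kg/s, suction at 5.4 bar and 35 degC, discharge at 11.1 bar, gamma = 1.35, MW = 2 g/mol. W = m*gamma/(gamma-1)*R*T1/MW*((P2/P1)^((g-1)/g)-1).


Isentropic work: W = m*(gamma/(gamma-1))*(R*T1/MW)*((P2/P1)^((gamma-1)/gamma) - 1)
T1 = 35 + 273.15 = 308.15 K
Pressure ratio = 11.1 / 5.4 = 2.05556
Exponent = (1.35 - 1)/1.35 = 0.259259
(P2/P1)^exp - 1 = 2.05556^0.259259 - 1 = 0.205397
W = 40.6 * 1.35 / 0.35 * 8.314 * 308.15 / 2 * 0.205397 = 41200

41200 kW


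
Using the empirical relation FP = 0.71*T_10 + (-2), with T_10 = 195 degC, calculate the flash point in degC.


FP = 0.71 * 195 + (-2) = 136.45

136.45 degC


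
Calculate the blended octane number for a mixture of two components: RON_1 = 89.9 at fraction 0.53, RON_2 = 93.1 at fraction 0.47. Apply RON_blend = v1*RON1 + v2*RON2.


Linear blending: RON_blend = sum(vi * RONi)
Contribution 1: 0.53 * 89.9 = 47.647
Contribution 2: 0.47 * 93.1 = 43.757
RON_blend = 47.647 + 43.757 = 91.404

91.404


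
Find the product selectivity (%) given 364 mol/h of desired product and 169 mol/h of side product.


Selectivity = desired / (desired + undesired) * 100
Total products = 364 + 169 = 533 mol/h
S = 364 / 533 * 100
= 0.6829 * 100
= 68.29 %

68.29 %


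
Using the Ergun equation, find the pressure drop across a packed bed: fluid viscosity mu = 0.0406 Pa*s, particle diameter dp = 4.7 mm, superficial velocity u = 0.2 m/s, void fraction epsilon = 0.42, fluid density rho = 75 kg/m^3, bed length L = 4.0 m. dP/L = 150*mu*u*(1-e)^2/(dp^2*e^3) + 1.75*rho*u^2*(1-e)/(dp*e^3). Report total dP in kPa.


dp = 4.7 mm = 0.0047 m
Viscous term = 150*0.0406*0.2*(1-0.42)^2 / (0.0047^2*0.42^3) = 250357
Inertial term = 1.75*75*0.2^2*(1-0.42) / (0.0047*0.42^3) = 8744.63
dP/L = 250357 + 8744.63 = 259102 Pa/m
dP = 259102 * 4.0 / 1000 = 1036 kPa

1036 kPa


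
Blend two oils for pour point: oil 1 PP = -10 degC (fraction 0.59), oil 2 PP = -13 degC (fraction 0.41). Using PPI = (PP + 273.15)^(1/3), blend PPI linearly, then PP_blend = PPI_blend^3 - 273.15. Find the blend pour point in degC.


PPI_1 = (-10 + 273.15)^(1/3) = 6.408176
PPI_2 = (-13 + 273.15)^(1/3) = 6.383731
PPI_blend = 0.59 * 6.408176 + 0.41 * 6.383731 = 6.398154
PP_blend = 6.398154^3 - 273.15 = 261.9172 - 273.15 = -11.23

-11.23 degC


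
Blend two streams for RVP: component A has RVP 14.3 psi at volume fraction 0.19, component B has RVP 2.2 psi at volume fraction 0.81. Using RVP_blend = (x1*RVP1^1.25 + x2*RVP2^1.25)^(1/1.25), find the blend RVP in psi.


Chevron index: RVP_blend = (sum xi*RVPi^1.25)^(1/1.25)
RVP^1.25 terms: 0.19 * 14.3^1.25 + 0.81 * 2.2^1.25 = 7.45379
RVP_blend = 7.45379^(1/1.25) = 4.988

4.988 psi


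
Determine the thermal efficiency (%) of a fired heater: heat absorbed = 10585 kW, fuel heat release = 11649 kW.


Furnace efficiency = Q_absorbed / Q_fuel * 100
= 10585 / 11649 * 100 = 90.87

90.87 %


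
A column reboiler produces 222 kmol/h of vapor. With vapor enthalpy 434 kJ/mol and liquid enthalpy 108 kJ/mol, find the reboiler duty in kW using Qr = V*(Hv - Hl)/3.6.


Qr = 222 * (434 - 108) / 3.6 = 222 * 326 / 3.6 = 20100

20100 kW


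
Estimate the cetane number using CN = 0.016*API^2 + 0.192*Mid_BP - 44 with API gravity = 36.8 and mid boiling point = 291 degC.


CN = 0.016 * 36.8^2 + 0.192 * 291 - 44
CN = 21.66784 + 55.872 - 44 = 33.53984

33.53984


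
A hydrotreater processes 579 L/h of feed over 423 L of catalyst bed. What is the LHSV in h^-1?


LHSV = volumetric feed rate / catalyst volume
= 579 L/h / 423 L
= 1.369 h^-1

1.369 h^-1


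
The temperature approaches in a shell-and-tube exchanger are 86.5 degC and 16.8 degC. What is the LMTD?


LMTD = (dT1 - dT2) / ln(dT1/dT2)
= (86.5 - 16.8) / ln(86.5 / 16.8) = 69.7 / 1.63877 = 42.53

42.53 degC


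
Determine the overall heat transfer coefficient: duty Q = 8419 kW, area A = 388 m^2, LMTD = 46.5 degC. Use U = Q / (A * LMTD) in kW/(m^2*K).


From Q = U*A*LMTD, U = Q / (A * LMTD)
U = 8419 / (388 * 46.5) = 8419 / 18042 = 0.4666

0.4666 kW/(m^2*K)


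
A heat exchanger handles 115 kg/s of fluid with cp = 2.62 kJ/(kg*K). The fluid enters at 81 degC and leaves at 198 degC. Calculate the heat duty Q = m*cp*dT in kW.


Q = m_dot * cp * delta_T
delta_T = 198 - 81 = 117 K
Q = 115 * 2.62 * 117
= 301.3 * 117
= 35252.1 kW

35252.1 kW


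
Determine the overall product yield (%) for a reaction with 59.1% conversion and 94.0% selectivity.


Overall yield = conversion (%) * selectivity (%) / 100
Conversion = 59.1%, Selectivity = 94.0%
Y = 59.1 * 94.0 / 100
= 55.554 %

55.554 %


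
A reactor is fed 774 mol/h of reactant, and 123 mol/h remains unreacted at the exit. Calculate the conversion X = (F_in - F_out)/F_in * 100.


X = (F_in - F_out) / F_in * 100
Moles reacted = 774 - 123 = 651
X = 651 / 774 * 100
= 0.8411 * 100
= 84.11 %

84.11 %


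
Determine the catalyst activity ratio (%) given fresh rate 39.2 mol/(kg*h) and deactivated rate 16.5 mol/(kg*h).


Activity (%) = (rate_used / rate_fresh) * 100
rate_used = 16.5, rate_fresh = 39.2
= (16.5 / 39.2) * 100
= 0.4209 * 100 = 42.09

42.09 %


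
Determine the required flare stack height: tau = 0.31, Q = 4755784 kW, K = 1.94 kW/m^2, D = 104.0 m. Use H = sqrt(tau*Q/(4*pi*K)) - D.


tau*Q/(4*pi*K) = 0.31 * 4755784 / (4 * pi * 1.94) = 60474.5
sqrt(60474.5) = 245.916
H = 245.916 - 104.0 = 141.9

141.9 m


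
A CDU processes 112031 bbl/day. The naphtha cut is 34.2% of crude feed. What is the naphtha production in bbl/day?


Crude throughput = 112031 bbl/day
Fraction yield = 34.2%
yield = throughput * fraction / 100
yield = 112031 * 34.2 / 100 = 38314.602

38314.602 bbl/day


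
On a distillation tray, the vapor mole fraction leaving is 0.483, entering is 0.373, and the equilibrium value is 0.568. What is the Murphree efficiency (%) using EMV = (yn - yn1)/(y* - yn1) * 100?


Murphree vapor efficiency: EMV = (y_n - y_(n-1)) / (y*_n - y_(n-1)) * 100
EMV = (0.483 - 0.373) / (0.568 - 0.373) * 100 = 0.11 / 0.195 * 100 = 56.41

56.41 %


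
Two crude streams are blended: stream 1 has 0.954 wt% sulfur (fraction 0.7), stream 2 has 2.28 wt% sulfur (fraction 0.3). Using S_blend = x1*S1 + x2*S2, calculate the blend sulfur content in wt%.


Linear sulfur blending: S_blend = x1*S1 + x2*S2
Contribution 1: 0.7 * 0.954 = 0.6678 wt%
Contribution 2: 0.3 * 2.28 = 0.684 wt%
S_blend = 0.6678 + 0.684 = 1.3518

1.3518 wt%


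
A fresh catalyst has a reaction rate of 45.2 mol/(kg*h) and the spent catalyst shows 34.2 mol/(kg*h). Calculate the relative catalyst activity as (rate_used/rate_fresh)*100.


Activity (%) = (rate_used / rate_fresh) * 100
rate_used = 34.2, rate_fresh = 45.2
= (34.2 / 45.2) * 100
= 0.7566 * 100 = 75.66

75.66 %


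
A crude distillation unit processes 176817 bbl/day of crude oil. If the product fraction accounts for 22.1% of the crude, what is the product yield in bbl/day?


Crude throughput = 176817 bbl/day
Fraction yield = 22.1%
yield = throughput * fraction / 100
yield = 176817 * 22.1 / 100 = 39076.557

39076.557 bbl/day


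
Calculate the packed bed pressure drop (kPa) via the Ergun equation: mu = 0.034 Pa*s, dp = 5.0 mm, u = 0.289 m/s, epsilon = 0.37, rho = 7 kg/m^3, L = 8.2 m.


dp = 5.0 mm = 0.005 m
Viscous term = 150*0.034*0.289*(1-0.37)^2 / (0.005^2*0.37^3) = 461960
Inertial term = 1.75*7*0.289^2*(1-0.37) / (0.005*0.37^3) = 2545.05
dP/L = 461960 + 2545.05 = 464505 Pa/m
dP = 464505 * 8.2 / 1000 = 3809 kPa

3809 kPa


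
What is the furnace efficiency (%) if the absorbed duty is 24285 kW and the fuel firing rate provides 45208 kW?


Furnace efficiency = Q_absorbed / Q_fuel * 100
= 24285 / 45208 * 100 = 53.72

53.72 %


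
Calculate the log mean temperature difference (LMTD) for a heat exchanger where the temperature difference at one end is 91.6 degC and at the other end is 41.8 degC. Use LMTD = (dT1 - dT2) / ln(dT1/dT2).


LMTD = (dT1 - dT2) / ln(dT1/dT2)
= (91.6 - 41.8) / ln(91.6 / 41.8) = 49.8 / 0.784535 = 63.48

63.48 degC


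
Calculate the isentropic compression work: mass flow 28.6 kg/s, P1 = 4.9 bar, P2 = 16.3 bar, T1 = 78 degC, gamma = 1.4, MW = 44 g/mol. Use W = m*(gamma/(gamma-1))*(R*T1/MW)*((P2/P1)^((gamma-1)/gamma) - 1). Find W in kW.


Isentropic work: W = m*(gamma/(gamma-1))*(R*T1/MW)*((P2/P1)^((gamma-1)/gamma) - 1)
T1 = 78 + 273.15 = 351.15 K
Pressure ratio = 16.3 / 4.9 = 3.32653
Exponent = (1.4 - 1)/1.4 = 0.285714
(P2/P1)^exp - 1 = 3.32653^0.285714 - 1 = 0.409744
W = 28.6 * 1.4 / 0.4 * 8.314 * 351.15 / 44 * 0.409744 = 2721

2721 kW


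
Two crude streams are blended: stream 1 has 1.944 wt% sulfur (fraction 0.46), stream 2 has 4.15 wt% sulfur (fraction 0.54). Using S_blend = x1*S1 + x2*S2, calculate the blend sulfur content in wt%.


Linear sulfur blending: S_blend = x1*S1 + x2*S2
Contribution 1: 0.46 * 1.944 = 0.89424 wt%
Contribution 2: 0.54 * 4.15 = 2.241 wt%
S_blend = 0.89424 + 2.241 = 3.13524

3.13524 wt%


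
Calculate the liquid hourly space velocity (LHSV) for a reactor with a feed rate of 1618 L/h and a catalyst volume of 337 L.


LHSV = volumetric feed rate / catalyst volume
= 1618 L/h / 337 L
= 4.801 h^-1

4.801 h^-1


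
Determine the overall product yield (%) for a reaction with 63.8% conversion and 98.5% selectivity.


Overall yield = conversion (%) * selectivity (%) / 100
Conversion = 63.8%, Selectivity = 98.5%
Y = 63.8 * 98.5 / 100
= 62.843 %

62.843 %


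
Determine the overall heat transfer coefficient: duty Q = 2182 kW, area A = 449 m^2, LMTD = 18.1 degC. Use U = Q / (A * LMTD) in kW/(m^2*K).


From Q = U*A*LMTD, U = Q / (A * LMTD)
U = 2182 / (449 * 18.1) = 2182 / 8126.9 = 0.2685

0.2685 kW/(m^2*K)


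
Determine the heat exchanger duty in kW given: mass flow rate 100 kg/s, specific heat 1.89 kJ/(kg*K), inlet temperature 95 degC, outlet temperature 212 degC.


Q = m_dot * cp * delta_T
delta_T = 212 - 95 = 117 K
Q = 100 * 1.89 * 117
= 189 * 117
= 22113 kW

22113 kW


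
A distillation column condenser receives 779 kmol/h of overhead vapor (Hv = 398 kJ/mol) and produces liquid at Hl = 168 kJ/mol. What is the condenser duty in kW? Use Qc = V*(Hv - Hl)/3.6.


Qc = 779 * (398 - 168) / 3.6 = 779 * 230 / 3.6 = 49770

49770 kW


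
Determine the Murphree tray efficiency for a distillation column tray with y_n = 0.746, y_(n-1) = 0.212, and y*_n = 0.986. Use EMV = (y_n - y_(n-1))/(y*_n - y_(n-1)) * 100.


Murphree vapor efficiency: EMV = (y_n - y_(n-1)) / (y*_n - y_(n-1)) * 100
EMV = (0.746 - 0.212) / (0.986 - 0.212) * 100 = 0.534 / 0.774 * 100 = 68.99

68.99 %


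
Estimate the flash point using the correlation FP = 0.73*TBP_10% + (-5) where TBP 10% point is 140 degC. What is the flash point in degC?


FP = 0.73 * 140 + (-5) = 97.2

97.2 degC


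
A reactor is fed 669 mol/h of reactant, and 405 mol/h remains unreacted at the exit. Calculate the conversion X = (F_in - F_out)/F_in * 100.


X = (F_in - F_out) / F_in * 100
Moles reacted = 669 - 405 = 264
X = 264 / 669 * 100
= 0.3946 * 100
= 39.46 %

39.46 %


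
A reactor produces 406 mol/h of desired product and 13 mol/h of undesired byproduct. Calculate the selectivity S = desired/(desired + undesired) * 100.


Selectivity = desired / (desired + undesired) * 100
Total products = 406 + 13 = 419 mol/h
S = 406 / 419 * 100
= 0.9690 * 100
= 96.90 %

96.90 %


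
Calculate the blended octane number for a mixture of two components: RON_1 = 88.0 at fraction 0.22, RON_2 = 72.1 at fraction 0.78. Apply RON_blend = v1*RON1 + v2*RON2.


Linear blending: RON_blend = sum(vi * RONi)
Contribution 1: 0.22 * 88.0 = 19.36
Contribution 2: 0.78 * 72.1 = 56.238
RON_blend = 19.36 + 56.238 = 75.598

75.598


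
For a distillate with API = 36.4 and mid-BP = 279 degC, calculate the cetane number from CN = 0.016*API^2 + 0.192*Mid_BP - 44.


CN = 0.016 * 36.4^2 + 0.192 * 279 - 44
CN = 21.19936 + 53.568 - 44 = 30.76736

30.76736


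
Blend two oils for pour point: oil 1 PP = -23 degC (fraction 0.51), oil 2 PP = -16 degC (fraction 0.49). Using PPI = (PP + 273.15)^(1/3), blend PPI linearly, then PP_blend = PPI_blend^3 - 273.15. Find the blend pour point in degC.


PPI_1 = (-23 + 273.15)^(1/3) = 6.300865
PPI_2 = (-16 + 273.15)^(1/3) = 6.359098
PPI_blend = 0.51 * 6.300865 + 0.49 * 6.359098 = 6.329399
PP_blend = 6.329399^3 - 273.15 = 253.5639 - 273.15 = -19.59

-19.59 degC


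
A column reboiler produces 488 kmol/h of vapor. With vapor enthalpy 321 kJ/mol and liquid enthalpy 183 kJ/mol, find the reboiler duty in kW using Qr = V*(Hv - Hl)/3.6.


Qr = 488 * (321 - 183) / 3.6 = 488 * 138 / 3.6 = 18710

18710 kW


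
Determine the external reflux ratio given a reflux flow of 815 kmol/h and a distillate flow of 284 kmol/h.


Reflux ratio definition: R = L / D (liquid returned / distillate withdrawn)
L = 815 kmol/h, D = 284 kmol/h
R = 815 / 284 = 2.870

2.870


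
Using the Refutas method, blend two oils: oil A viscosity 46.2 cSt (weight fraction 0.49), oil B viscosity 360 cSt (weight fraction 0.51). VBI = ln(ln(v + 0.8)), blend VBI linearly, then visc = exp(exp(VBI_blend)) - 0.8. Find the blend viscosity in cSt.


Refutas method: VBN_i = 14.534*ln(ln(visc_i + 0.8)) + 10.975, blended linearly by mass fraction; since VBN is linear in VBI_i = ln(ln(visc_i + 0.8)) and the fractions sum to 1, blend VBI directly: visc = exp(exp(VBI_blend)) - 0.8
VBI_1 = ln(ln(46.2 + 0.8)) = 1.34811
VBI_2 = ln(ln(360 + 0.8)) = 1.77297
VBI_blend = 0.49 * 1.34811 + 0.51 * 1.77297 = 1.56479
visc_blend = exp(exp(1.56479)) - 0.8 = 118.5

118.5 cSt


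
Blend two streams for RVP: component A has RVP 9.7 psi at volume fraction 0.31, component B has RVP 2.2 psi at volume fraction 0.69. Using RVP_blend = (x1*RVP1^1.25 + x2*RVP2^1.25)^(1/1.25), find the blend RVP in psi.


Chevron index: RVP_blend = (sum xi*RVPi^1.25)^(1/1.25)
RVP^1.25 terms: 0.31 * 9.7^1.25 + 0.69 * 2.2^1.25 = 7.15547
RVP_blend = 7.15547^(1/1.25) = 4.827

4.827 psi


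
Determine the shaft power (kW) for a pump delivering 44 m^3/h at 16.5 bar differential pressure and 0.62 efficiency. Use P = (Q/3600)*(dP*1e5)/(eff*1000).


Q = 44 / 3600 = 0.0122222 m^3/s
P = 0.0122222 * (16.5 * 1e5) / 0.62 / 1000 = 32.53

32.53 kW


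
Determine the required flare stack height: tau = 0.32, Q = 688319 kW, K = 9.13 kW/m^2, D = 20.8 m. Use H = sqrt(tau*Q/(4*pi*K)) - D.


tau*Q/(4*pi*K) = 0.32 * 688319 / (4 * pi * 9.13) = 1919.81
sqrt(1919.81) = 43.8156
H = 43.8156 - 20.8 = 23.02

23.02 m


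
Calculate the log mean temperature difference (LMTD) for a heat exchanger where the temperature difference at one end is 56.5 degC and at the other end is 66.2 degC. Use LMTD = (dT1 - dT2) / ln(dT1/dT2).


LMTD = (dT1 - dT2) / ln(dT1/dT2)
= (56.5 - 66.2) / ln(56.5 / 66.2) = -9.7 / -0.15844 = 61.22

61.22 degC


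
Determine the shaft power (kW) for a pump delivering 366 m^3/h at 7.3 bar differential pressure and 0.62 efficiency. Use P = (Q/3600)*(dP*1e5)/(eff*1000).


Q = 366 / 3600 = 0.101667 m^3/s
P = 0.101667 * (7.3 * 1e5) / 0.62 / 1000 = 119.7

119.7 kW


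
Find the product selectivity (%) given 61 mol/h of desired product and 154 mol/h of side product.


Selectivity = desired / (desired + undesired) * 100
Total products = 61 + 154 = 215 mol/h
S = 61 / 215 * 100
= 0.2837 * 100
= 28.37 %

28.37 %


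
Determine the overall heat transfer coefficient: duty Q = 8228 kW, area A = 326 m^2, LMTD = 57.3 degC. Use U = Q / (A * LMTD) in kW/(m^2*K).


From Q = U*A*LMTD, U = Q / (A * LMTD)
U = 8228 / (326 * 57.3) = 8228 / 18679.8 = 0.4405

0.4405 kW/(m^2*K)


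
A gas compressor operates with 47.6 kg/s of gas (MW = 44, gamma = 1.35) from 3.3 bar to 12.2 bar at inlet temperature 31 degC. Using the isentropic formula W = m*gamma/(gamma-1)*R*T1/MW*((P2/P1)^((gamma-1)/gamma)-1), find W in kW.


Isentropic work: W = m*(gamma/(gamma-1))*(R*T1/MW)*((P2/P1)^((gamma-1)/gamma) - 1)
T1 = 31 + 273.15 = 304.15 K
Pressure ratio = 12.2 / 3.3 = 3.69697
Exponent = (1.35 - 1)/1.35 = 0.259259
(P2/P1)^exp - 1 = 3.69697^0.259259 - 1 = 0.403522
W = 47.6 * 1.35 / 0.35 * 8.314 * 304.15 / 44 * 0.403522 = 4258

4258 kW


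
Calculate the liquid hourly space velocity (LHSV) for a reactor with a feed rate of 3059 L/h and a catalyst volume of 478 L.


LHSV = volumetric feed rate / catalyst volume
= 3059 L/h / 478 L
= 6.400 h^-1

6.400 h^-1


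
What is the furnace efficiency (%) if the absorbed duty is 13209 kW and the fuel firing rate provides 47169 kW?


Furnace efficiency = Q_absorbed / Q_fuel * 100
= 13209 / 47169 * 100 = 28.00

28.00 %


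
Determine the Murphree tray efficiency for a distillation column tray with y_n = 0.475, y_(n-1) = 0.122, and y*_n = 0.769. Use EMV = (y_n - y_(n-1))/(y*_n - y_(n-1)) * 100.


Murphree vapor efficiency: EMV = (y_n - y_(n-1)) / (y*_n - y_(n-1)) * 100
EMV = (0.475 - 0.122) / (0.769 - 0.122) * 100 = 0.353 / 0.647 * 100 = 54.56

54.56 %


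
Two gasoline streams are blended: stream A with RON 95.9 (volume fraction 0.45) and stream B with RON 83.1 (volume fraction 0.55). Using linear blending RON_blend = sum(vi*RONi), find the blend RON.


Linear blending: RON_blend = sum(vi * RONi)
Contribution 1: 0.45 * 95.9 = 43.155
Contribution 2: 0.55 * 83.1 = 45.705
RON_blend = 43.155 + 45.705 = 88.86

88.86


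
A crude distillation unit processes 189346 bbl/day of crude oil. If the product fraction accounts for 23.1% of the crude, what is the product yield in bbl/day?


Crude throughput = 189346 bbl/day
Fraction yield = 23.1%
yield = throughput * fraction / 100
yield = 189346 * 23.1 / 100 = 43738.926

43738.926 bbl/day


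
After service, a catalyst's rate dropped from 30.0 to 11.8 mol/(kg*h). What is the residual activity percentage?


Activity (%) = (rate_used / rate_fresh) * 100
rate_used = 11.8, rate_fresh = 30.0
= (11.8 / 30.0) * 100
= 0.3933 * 100 = 39.33

39.33 %


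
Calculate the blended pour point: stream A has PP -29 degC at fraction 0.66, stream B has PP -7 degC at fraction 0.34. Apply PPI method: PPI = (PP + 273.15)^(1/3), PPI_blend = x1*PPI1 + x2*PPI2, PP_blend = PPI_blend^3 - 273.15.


PPI_1 = (-29 + 273.15)^(1/3) = 6.25008
PPI_2 = (-7 + 273.15)^(1/3) = 6.432436
PPI_blend = 0.66 * 6.25008 + 0.34 * 6.432436 = 6.312081
PP_blend = 6.312081^3 - 273.15 = 251.4882 - 273.15 = -21.66

-21.66 degC


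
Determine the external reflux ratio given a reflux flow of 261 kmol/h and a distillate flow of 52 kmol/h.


Reflux ratio definition: R = L / D (liquid returned / distillate withdrawn)
L = 261 kmol/h, D = 52 kmol/h
R = 261 / 52 = 5.019

5.019


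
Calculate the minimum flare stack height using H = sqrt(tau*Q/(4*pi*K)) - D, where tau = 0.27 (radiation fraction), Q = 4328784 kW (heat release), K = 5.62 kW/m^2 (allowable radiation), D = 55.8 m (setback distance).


tau*Q/(4*pi*K) = 0.27 * 4328784 / (4 * pi * 5.62) = 16549.4
sqrt(16549.4) = 128.644
H = 128.644 - 55.8 = 72.84

72.84 m


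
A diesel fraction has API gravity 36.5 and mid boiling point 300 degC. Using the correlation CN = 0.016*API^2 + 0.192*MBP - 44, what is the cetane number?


CN = 0.016 * 36.5^2 + 0.192 * 300 - 44
CN = 21.316 + 57.6 - 44 = 34.916

34.916


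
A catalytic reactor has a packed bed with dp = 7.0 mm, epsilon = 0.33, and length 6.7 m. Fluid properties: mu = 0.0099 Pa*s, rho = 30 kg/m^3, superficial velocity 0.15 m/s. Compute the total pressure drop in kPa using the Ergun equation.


dp = 7.0 mm = 0.007 m
Viscous term = 150*0.0099*0.15*(1-0.33)^2 / (0.007^2*0.33^3) = 56784.4
Inertial term = 1.75*30*0.15^2*(1-0.33) / (0.007*0.33^3) = 3146.13
dP/L = 56784.4 + 3146.13 = 59930.5 Pa/m
dP = 59930.5 * 6.7 / 1000 = 401.5 kPa

401.5 kPa


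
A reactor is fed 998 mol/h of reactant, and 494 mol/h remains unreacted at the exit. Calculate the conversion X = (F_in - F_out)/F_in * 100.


X = (F_in - F_out) / F_in * 100
Moles reacted = 998 - 494 = 504
X = 504 / 998 * 100
= 0.5050 * 100
= 50.50 %

50.50 %


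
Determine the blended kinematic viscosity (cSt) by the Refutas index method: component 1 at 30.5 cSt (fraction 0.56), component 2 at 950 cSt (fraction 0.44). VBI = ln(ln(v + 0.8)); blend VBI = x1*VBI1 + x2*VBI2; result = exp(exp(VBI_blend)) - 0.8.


Refutas method: VBN_i = 14.534*ln(ln(visc_i + 0.8)) + 10.975, blended linearly by mass fraction; since VBN is linear in VBI_i = ln(ln(visc_i + 0.8)) and the fractions sum to 1, blend VBI directly: visc = exp(exp(VBI_blend)) - 0.8
VBI_1 = ln(ln(30.5 + 0.8)) = 1.23652
VBI_2 = ln(ln(950 + 0.8)) = 1.92531
VBI_blend = 0.56 * 1.23652 + 0.44 * 1.92531 = 1.53959
visc_blend = exp(exp(1.53959)) - 0.8 = 105.1

105.1 cSt


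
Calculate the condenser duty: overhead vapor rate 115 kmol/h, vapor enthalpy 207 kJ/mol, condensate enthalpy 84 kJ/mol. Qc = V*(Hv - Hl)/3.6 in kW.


Qc = 115 * (207 - 84) / 3.6 = 115 * 123 / 3.6 = 3929

3929 kW


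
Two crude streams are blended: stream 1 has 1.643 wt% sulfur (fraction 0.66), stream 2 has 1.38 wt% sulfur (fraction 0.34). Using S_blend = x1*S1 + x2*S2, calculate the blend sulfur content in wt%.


Linear sulfur blending: S_blend = x1*S1 + x2*S2
Contribution 1: 0.66 * 1.643 = 1.08438 wt%
Contribution 2: 0.34 * 1.38 = 0.4692 wt%
S_blend = 1.08438 + 0.4692 = 1.55358

1.55358 wt%


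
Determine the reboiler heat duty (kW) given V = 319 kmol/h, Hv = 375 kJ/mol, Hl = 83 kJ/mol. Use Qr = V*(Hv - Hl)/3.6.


Qr = 319 * (375 - 83) / 3.6 = 319 * 292 / 3.6 = 25870

25870 kW


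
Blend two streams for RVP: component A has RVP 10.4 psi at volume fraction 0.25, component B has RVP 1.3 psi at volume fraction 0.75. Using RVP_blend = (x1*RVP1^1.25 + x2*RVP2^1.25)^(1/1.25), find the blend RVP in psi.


Chevron index: RVP_blend = (sum xi*RVPi^1.25)^(1/1.25)
RVP^1.25 terms: 0.25 * 10.4^1.25 + 0.75 * 1.3^1.25 = 5.71018
RVP_blend = 5.71018^(1/1.25) = 4.030

4.030 psi


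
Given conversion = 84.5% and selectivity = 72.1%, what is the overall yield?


Overall yield = conversion (%) * selectivity (%) / 100
Conversion = 84.5%, Selectivity = 72.1%
Y = 84.5 * 72.1 / 100
= 60.9245 %

60.9245 %


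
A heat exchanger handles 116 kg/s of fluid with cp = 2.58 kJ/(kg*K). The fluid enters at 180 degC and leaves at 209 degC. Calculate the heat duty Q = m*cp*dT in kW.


Q = m_dot * cp * delta_T
delta_T = 209 - 180 = 29 K
Q = 116 * 2.58 * 29
= 299.28 * 29
= 8679.12 kW

8679.12 kW


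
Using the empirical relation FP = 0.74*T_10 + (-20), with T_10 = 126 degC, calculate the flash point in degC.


FP = 0.74 * 126 + (-20) = 73.24

73.24 degC


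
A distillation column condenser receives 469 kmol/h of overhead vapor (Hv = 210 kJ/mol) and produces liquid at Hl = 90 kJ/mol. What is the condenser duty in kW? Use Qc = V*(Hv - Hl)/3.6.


Qc = 469 * (210 - 90) / 3.6 = 469 * 120 / 3.6 = 15630

15630 kW


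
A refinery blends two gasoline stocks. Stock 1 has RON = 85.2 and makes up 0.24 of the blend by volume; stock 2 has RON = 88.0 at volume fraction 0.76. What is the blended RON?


Linear blending: RON_blend = sum(vi * RONi)
Contribution 1: 0.24 * 85.2 = 20.448
Contribution 2: 0.76 * 88.0 = 66.88
RON_blend = 20.448 + 66.88 = 87.328

87.328


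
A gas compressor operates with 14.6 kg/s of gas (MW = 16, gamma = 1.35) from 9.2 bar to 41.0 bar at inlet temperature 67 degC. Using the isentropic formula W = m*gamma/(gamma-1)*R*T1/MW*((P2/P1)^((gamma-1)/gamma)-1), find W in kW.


Isentropic work: W = m*(gamma/(gamma-1))*(R*T1/MW)*((P2/P1)^((gamma-1)/gamma) - 1)
T1 = 67 + 273.15 = 340.15 K
Pressure ratio = 41.0 / 9.2 = 4.45652
Exponent = (1.35 - 1)/1.35 = 0.259259
(P2/P1)^exp - 1 = 4.45652^0.259259 - 1 = 0.473187
W = 14.6 * 1.35 / 0.35 * 8.314 * 340.15 / 16 * 0.473187 = 4710

4710 kW


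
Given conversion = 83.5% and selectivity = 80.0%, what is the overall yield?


Overall yield = conversion (%) * selectivity (%) / 100
Conversion = 83.5%, Selectivity = 80.0%
Y = 83.5 * 80.0 / 100
= 66.8 %

66.8 %


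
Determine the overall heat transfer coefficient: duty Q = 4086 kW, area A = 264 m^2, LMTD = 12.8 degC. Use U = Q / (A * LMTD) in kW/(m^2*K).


From Q = U*A*LMTD, U = Q / (A * LMTD)
U = 4086 / (264 * 12.8) = 4086 / 3379.2 = 1.209

1.209 kW/(m^2*K)


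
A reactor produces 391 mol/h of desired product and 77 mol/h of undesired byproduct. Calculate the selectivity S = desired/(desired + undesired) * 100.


Selectivity = desired / (desired + undesired) * 100
Total products = 391 + 77 = 468 mol/h
S = 391 / 468 * 100
= 0.8355 * 100
= 83.55 %

83.55 %


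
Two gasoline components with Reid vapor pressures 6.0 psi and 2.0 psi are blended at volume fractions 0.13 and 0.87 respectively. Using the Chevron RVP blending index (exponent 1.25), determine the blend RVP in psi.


Chevron index: RVP_blend = (sum xi*RVPi^1.25)^(1/1.25)
RVP^1.25 terms: 0.13 * 6.0^1.25 + 0.87 * 2.0^1.25 = 3.28999
RVP_blend = 3.28999^(1/1.25) = 2.593

2.593 psi


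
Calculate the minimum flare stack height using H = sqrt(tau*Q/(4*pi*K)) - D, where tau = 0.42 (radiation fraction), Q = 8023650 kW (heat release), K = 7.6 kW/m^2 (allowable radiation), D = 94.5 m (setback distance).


tau*Q/(4*pi*K) = 0.42 * 8023650 / (4 * pi * 7.6) = 35285.6
sqrt(35285.6) = 187.845
H = 187.845 - 94.5 = 93.34

93.34 m
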